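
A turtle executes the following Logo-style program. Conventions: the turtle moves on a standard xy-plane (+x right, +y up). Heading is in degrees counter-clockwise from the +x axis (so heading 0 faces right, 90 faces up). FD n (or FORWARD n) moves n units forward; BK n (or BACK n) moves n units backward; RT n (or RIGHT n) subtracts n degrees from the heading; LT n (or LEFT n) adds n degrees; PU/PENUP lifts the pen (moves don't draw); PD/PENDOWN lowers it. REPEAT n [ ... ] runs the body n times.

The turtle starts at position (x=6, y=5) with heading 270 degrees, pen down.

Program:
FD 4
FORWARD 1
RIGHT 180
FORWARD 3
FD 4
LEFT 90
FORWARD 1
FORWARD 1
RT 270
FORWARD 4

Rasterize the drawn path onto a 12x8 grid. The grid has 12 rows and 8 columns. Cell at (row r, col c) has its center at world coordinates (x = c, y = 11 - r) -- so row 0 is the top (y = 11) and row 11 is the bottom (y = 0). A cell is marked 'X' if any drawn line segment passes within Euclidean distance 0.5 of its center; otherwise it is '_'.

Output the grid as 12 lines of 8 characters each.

Answer: ________
________
________
________
____XXX_
____X_X_
____X_X_
____X_X_
____X_X_
______X_
______X_
______X_

Derivation:
Segment 0: (6,5) -> (6,1)
Segment 1: (6,1) -> (6,0)
Segment 2: (6,0) -> (6,3)
Segment 3: (6,3) -> (6,7)
Segment 4: (6,7) -> (5,7)
Segment 5: (5,7) -> (4,7)
Segment 6: (4,7) -> (4,3)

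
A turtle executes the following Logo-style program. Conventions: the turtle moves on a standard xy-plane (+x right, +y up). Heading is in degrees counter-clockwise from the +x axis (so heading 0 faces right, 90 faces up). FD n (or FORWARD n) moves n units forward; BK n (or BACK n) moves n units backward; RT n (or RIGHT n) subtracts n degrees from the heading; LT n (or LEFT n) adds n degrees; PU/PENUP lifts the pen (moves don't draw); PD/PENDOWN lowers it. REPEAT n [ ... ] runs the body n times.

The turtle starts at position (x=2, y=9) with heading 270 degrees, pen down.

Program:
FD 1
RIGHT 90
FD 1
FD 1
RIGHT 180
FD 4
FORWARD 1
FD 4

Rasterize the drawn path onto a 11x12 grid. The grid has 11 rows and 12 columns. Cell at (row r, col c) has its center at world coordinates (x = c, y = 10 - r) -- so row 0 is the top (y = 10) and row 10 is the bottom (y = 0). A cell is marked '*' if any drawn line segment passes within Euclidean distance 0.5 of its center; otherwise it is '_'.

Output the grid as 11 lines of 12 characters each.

Answer: ____________
__*_________
**********__
____________
____________
____________
____________
____________
____________
____________
____________

Derivation:
Segment 0: (2,9) -> (2,8)
Segment 1: (2,8) -> (1,8)
Segment 2: (1,8) -> (-0,8)
Segment 3: (-0,8) -> (4,8)
Segment 4: (4,8) -> (5,8)
Segment 5: (5,8) -> (9,8)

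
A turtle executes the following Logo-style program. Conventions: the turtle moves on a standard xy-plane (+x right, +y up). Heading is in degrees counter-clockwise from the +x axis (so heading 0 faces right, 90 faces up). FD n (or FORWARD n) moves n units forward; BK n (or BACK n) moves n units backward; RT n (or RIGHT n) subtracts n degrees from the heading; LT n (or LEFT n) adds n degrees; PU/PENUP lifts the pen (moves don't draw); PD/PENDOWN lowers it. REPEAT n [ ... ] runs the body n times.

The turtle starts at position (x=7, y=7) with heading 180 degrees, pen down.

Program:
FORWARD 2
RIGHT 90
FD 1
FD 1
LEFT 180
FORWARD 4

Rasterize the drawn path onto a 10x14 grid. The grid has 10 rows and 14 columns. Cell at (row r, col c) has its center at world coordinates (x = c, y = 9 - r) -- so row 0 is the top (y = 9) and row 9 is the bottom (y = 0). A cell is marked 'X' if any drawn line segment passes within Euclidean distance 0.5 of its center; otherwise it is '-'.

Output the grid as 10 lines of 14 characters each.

Segment 0: (7,7) -> (5,7)
Segment 1: (5,7) -> (5,8)
Segment 2: (5,8) -> (5,9)
Segment 3: (5,9) -> (5,5)

Answer: -----X--------
-----X--------
-----XXX------
-----X--------
-----X--------
--------------
--------------
--------------
--------------
--------------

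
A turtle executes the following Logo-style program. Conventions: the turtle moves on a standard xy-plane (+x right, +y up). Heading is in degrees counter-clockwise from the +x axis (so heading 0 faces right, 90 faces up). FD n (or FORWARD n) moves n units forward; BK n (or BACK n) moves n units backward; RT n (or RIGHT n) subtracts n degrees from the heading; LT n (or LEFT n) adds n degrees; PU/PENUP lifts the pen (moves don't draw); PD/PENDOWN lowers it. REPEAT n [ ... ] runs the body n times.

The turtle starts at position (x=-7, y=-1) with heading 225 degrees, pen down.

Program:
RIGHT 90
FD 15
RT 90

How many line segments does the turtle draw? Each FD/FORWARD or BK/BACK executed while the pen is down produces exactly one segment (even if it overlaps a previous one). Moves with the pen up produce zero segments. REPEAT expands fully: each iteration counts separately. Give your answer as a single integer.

Answer: 1

Derivation:
Executing turtle program step by step:
Start: pos=(-7,-1), heading=225, pen down
RT 90: heading 225 -> 135
FD 15: (-7,-1) -> (-17.607,9.607) [heading=135, draw]
RT 90: heading 135 -> 45
Final: pos=(-17.607,9.607), heading=45, 1 segment(s) drawn
Segments drawn: 1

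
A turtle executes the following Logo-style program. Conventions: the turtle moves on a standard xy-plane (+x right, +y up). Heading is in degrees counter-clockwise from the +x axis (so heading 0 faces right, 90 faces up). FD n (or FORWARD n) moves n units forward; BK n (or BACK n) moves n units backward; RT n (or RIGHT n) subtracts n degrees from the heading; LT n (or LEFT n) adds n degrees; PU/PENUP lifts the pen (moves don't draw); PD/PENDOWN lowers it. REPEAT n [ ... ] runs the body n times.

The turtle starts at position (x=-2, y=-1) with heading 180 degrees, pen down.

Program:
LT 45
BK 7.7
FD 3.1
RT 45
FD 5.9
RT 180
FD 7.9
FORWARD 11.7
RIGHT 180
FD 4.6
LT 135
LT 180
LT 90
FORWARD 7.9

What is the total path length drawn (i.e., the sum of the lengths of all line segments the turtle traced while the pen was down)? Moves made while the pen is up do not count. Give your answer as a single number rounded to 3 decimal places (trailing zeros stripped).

Executing turtle program step by step:
Start: pos=(-2,-1), heading=180, pen down
LT 45: heading 180 -> 225
BK 7.7: (-2,-1) -> (3.445,4.445) [heading=225, draw]
FD 3.1: (3.445,4.445) -> (1.253,2.253) [heading=225, draw]
RT 45: heading 225 -> 180
FD 5.9: (1.253,2.253) -> (-4.647,2.253) [heading=180, draw]
RT 180: heading 180 -> 0
FD 7.9: (-4.647,2.253) -> (3.253,2.253) [heading=0, draw]
FD 11.7: (3.253,2.253) -> (14.953,2.253) [heading=0, draw]
RT 180: heading 0 -> 180
FD 4.6: (14.953,2.253) -> (10.353,2.253) [heading=180, draw]
LT 135: heading 180 -> 315
LT 180: heading 315 -> 135
LT 90: heading 135 -> 225
FD 7.9: (10.353,2.253) -> (4.767,-3.333) [heading=225, draw]
Final: pos=(4.767,-3.333), heading=225, 7 segment(s) drawn

Segment lengths:
  seg 1: (-2,-1) -> (3.445,4.445), length = 7.7
  seg 2: (3.445,4.445) -> (1.253,2.253), length = 3.1
  seg 3: (1.253,2.253) -> (-4.647,2.253), length = 5.9
  seg 4: (-4.647,2.253) -> (3.253,2.253), length = 7.9
  seg 5: (3.253,2.253) -> (14.953,2.253), length = 11.7
  seg 6: (14.953,2.253) -> (10.353,2.253), length = 4.6
  seg 7: (10.353,2.253) -> (4.767,-3.333), length = 7.9
Total = 48.8

Answer: 48.8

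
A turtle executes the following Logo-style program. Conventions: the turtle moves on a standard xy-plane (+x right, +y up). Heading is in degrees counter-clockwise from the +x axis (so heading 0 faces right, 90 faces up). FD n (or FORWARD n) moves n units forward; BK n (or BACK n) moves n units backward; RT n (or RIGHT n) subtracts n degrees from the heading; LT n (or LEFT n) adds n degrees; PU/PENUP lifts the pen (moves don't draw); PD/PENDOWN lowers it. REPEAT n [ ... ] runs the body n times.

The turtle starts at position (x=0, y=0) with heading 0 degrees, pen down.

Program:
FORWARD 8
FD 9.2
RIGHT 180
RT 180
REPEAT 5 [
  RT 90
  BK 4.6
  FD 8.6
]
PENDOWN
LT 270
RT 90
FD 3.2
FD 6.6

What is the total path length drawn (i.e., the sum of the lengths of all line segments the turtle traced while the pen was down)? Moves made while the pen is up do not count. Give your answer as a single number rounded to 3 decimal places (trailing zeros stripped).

Executing turtle program step by step:
Start: pos=(0,0), heading=0, pen down
FD 8: (0,0) -> (8,0) [heading=0, draw]
FD 9.2: (8,0) -> (17.2,0) [heading=0, draw]
RT 180: heading 0 -> 180
RT 180: heading 180 -> 0
REPEAT 5 [
  -- iteration 1/5 --
  RT 90: heading 0 -> 270
  BK 4.6: (17.2,0) -> (17.2,4.6) [heading=270, draw]
  FD 8.6: (17.2,4.6) -> (17.2,-4) [heading=270, draw]
  -- iteration 2/5 --
  RT 90: heading 270 -> 180
  BK 4.6: (17.2,-4) -> (21.8,-4) [heading=180, draw]
  FD 8.6: (21.8,-4) -> (13.2,-4) [heading=180, draw]
  -- iteration 3/5 --
  RT 90: heading 180 -> 90
  BK 4.6: (13.2,-4) -> (13.2,-8.6) [heading=90, draw]
  FD 8.6: (13.2,-8.6) -> (13.2,0) [heading=90, draw]
  -- iteration 4/5 --
  RT 90: heading 90 -> 0
  BK 4.6: (13.2,0) -> (8.6,0) [heading=0, draw]
  FD 8.6: (8.6,0) -> (17.2,0) [heading=0, draw]
  -- iteration 5/5 --
  RT 90: heading 0 -> 270
  BK 4.6: (17.2,0) -> (17.2,4.6) [heading=270, draw]
  FD 8.6: (17.2,4.6) -> (17.2,-4) [heading=270, draw]
]
PD: pen down
LT 270: heading 270 -> 180
RT 90: heading 180 -> 90
FD 3.2: (17.2,-4) -> (17.2,-0.8) [heading=90, draw]
FD 6.6: (17.2,-0.8) -> (17.2,5.8) [heading=90, draw]
Final: pos=(17.2,5.8), heading=90, 14 segment(s) drawn

Segment lengths:
  seg 1: (0,0) -> (8,0), length = 8
  seg 2: (8,0) -> (17.2,0), length = 9.2
  seg 3: (17.2,0) -> (17.2,4.6), length = 4.6
  seg 4: (17.2,4.6) -> (17.2,-4), length = 8.6
  seg 5: (17.2,-4) -> (21.8,-4), length = 4.6
  seg 6: (21.8,-4) -> (13.2,-4), length = 8.6
  seg 7: (13.2,-4) -> (13.2,-8.6), length = 4.6
  seg 8: (13.2,-8.6) -> (13.2,0), length = 8.6
  seg 9: (13.2,0) -> (8.6,0), length = 4.6
  seg 10: (8.6,0) -> (17.2,0), length = 8.6
  seg 11: (17.2,0) -> (17.2,4.6), length = 4.6
  seg 12: (17.2,4.6) -> (17.2,-4), length = 8.6
  seg 13: (17.2,-4) -> (17.2,-0.8), length = 3.2
  seg 14: (17.2,-0.8) -> (17.2,5.8), length = 6.6
Total = 93

Answer: 93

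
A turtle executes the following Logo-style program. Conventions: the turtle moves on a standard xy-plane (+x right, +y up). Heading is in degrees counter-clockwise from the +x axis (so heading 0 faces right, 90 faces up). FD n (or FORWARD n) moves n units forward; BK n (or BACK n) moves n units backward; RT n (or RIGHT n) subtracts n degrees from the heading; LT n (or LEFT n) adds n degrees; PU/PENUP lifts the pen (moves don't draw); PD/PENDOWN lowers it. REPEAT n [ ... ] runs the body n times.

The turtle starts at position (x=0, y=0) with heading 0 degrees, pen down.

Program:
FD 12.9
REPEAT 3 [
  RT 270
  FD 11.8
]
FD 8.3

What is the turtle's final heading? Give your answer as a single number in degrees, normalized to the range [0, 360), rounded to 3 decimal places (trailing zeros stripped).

Executing turtle program step by step:
Start: pos=(0,0), heading=0, pen down
FD 12.9: (0,0) -> (12.9,0) [heading=0, draw]
REPEAT 3 [
  -- iteration 1/3 --
  RT 270: heading 0 -> 90
  FD 11.8: (12.9,0) -> (12.9,11.8) [heading=90, draw]
  -- iteration 2/3 --
  RT 270: heading 90 -> 180
  FD 11.8: (12.9,11.8) -> (1.1,11.8) [heading=180, draw]
  -- iteration 3/3 --
  RT 270: heading 180 -> 270
  FD 11.8: (1.1,11.8) -> (1.1,0) [heading=270, draw]
]
FD 8.3: (1.1,0) -> (1.1,-8.3) [heading=270, draw]
Final: pos=(1.1,-8.3), heading=270, 5 segment(s) drawn

Answer: 270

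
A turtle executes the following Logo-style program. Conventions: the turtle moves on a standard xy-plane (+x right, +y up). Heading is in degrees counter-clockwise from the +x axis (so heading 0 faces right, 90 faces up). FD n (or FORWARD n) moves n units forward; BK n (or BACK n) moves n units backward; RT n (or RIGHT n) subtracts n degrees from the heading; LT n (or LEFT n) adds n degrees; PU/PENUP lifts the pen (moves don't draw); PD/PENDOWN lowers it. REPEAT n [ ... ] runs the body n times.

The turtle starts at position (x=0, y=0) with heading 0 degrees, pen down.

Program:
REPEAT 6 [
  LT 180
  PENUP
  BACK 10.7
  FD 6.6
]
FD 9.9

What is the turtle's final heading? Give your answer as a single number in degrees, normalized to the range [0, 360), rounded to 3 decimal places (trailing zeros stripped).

Executing turtle program step by step:
Start: pos=(0,0), heading=0, pen down
REPEAT 6 [
  -- iteration 1/6 --
  LT 180: heading 0 -> 180
  PU: pen up
  BK 10.7: (0,0) -> (10.7,0) [heading=180, move]
  FD 6.6: (10.7,0) -> (4.1,0) [heading=180, move]
  -- iteration 2/6 --
  LT 180: heading 180 -> 0
  PU: pen up
  BK 10.7: (4.1,0) -> (-6.6,0) [heading=0, move]
  FD 6.6: (-6.6,0) -> (0,0) [heading=0, move]
  -- iteration 3/6 --
  LT 180: heading 0 -> 180
  PU: pen up
  BK 10.7: (0,0) -> (10.7,0) [heading=180, move]
  FD 6.6: (10.7,0) -> (4.1,0) [heading=180, move]
  -- iteration 4/6 --
  LT 180: heading 180 -> 0
  PU: pen up
  BK 10.7: (4.1,0) -> (-6.6,0) [heading=0, move]
  FD 6.6: (-6.6,0) -> (0,0) [heading=0, move]
  -- iteration 5/6 --
  LT 180: heading 0 -> 180
  PU: pen up
  BK 10.7: (0,0) -> (10.7,0) [heading=180, move]
  FD 6.6: (10.7,0) -> (4.1,0) [heading=180, move]
  -- iteration 6/6 --
  LT 180: heading 180 -> 0
  PU: pen up
  BK 10.7: (4.1,0) -> (-6.6,0) [heading=0, move]
  FD 6.6: (-6.6,0) -> (0,0) [heading=0, move]
]
FD 9.9: (0,0) -> (9.9,0) [heading=0, move]
Final: pos=(9.9,0), heading=0, 0 segment(s) drawn

Answer: 0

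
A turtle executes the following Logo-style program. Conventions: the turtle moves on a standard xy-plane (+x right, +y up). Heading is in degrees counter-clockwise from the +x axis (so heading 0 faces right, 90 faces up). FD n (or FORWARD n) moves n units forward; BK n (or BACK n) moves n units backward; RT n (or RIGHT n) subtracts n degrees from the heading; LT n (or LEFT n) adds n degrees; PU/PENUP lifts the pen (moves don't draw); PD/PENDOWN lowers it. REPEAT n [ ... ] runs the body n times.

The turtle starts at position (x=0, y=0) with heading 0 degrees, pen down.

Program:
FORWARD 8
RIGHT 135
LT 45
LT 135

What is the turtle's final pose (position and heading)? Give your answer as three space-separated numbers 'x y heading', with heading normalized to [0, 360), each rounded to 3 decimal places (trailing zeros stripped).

Executing turtle program step by step:
Start: pos=(0,0), heading=0, pen down
FD 8: (0,0) -> (8,0) [heading=0, draw]
RT 135: heading 0 -> 225
LT 45: heading 225 -> 270
LT 135: heading 270 -> 45
Final: pos=(8,0), heading=45, 1 segment(s) drawn

Answer: 8 0 45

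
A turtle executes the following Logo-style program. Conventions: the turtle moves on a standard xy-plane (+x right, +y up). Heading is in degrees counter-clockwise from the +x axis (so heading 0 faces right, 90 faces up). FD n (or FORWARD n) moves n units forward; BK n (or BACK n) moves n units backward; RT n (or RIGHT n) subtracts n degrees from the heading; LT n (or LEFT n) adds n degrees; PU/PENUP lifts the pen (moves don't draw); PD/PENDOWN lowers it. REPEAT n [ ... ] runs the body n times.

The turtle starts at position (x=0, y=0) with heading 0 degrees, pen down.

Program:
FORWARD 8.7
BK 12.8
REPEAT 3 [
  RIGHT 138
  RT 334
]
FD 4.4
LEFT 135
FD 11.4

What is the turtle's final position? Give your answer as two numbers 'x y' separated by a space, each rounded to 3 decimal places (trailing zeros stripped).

Executing turtle program step by step:
Start: pos=(0,0), heading=0, pen down
FD 8.7: (0,0) -> (8.7,0) [heading=0, draw]
BK 12.8: (8.7,0) -> (-4.1,0) [heading=0, draw]
REPEAT 3 [
  -- iteration 1/3 --
  RT 138: heading 0 -> 222
  RT 334: heading 222 -> 248
  -- iteration 2/3 --
  RT 138: heading 248 -> 110
  RT 334: heading 110 -> 136
  -- iteration 3/3 --
  RT 138: heading 136 -> 358
  RT 334: heading 358 -> 24
]
FD 4.4: (-4.1,0) -> (-0.08,1.79) [heading=24, draw]
LT 135: heading 24 -> 159
FD 11.4: (-0.08,1.79) -> (-10.723,5.875) [heading=159, draw]
Final: pos=(-10.723,5.875), heading=159, 4 segment(s) drawn

Answer: -10.723 5.875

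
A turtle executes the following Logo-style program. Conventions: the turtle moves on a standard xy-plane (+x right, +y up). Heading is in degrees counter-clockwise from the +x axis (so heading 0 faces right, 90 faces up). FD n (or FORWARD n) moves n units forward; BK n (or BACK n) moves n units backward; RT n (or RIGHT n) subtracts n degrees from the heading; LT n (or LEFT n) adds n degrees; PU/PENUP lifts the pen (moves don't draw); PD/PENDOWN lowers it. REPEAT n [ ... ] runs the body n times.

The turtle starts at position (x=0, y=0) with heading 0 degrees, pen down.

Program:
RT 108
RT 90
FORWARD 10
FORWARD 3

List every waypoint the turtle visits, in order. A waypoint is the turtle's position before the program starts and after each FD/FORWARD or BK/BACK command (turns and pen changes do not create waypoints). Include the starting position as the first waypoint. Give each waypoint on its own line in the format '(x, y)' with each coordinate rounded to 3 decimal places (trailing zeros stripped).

Answer: (0, 0)
(-9.511, 3.09)
(-12.364, 4.017)

Derivation:
Executing turtle program step by step:
Start: pos=(0,0), heading=0, pen down
RT 108: heading 0 -> 252
RT 90: heading 252 -> 162
FD 10: (0,0) -> (-9.511,3.09) [heading=162, draw]
FD 3: (-9.511,3.09) -> (-12.364,4.017) [heading=162, draw]
Final: pos=(-12.364,4.017), heading=162, 2 segment(s) drawn
Waypoints (3 total):
(0, 0)
(-9.511, 3.09)
(-12.364, 4.017)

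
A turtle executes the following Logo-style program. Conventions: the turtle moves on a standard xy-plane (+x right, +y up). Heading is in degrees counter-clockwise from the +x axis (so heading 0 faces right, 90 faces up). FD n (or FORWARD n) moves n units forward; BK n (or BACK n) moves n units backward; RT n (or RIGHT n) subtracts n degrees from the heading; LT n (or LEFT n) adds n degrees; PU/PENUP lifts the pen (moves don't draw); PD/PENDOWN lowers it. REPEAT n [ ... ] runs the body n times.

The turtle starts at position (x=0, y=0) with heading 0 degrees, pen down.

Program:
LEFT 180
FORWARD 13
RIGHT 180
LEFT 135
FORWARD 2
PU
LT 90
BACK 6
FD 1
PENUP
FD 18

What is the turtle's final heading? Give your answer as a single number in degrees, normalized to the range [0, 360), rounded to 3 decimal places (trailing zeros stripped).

Executing turtle program step by step:
Start: pos=(0,0), heading=0, pen down
LT 180: heading 0 -> 180
FD 13: (0,0) -> (-13,0) [heading=180, draw]
RT 180: heading 180 -> 0
LT 135: heading 0 -> 135
FD 2: (-13,0) -> (-14.414,1.414) [heading=135, draw]
PU: pen up
LT 90: heading 135 -> 225
BK 6: (-14.414,1.414) -> (-10.172,5.657) [heading=225, move]
FD 1: (-10.172,5.657) -> (-10.879,4.95) [heading=225, move]
PU: pen up
FD 18: (-10.879,4.95) -> (-23.607,-7.778) [heading=225, move]
Final: pos=(-23.607,-7.778), heading=225, 2 segment(s) drawn

Answer: 225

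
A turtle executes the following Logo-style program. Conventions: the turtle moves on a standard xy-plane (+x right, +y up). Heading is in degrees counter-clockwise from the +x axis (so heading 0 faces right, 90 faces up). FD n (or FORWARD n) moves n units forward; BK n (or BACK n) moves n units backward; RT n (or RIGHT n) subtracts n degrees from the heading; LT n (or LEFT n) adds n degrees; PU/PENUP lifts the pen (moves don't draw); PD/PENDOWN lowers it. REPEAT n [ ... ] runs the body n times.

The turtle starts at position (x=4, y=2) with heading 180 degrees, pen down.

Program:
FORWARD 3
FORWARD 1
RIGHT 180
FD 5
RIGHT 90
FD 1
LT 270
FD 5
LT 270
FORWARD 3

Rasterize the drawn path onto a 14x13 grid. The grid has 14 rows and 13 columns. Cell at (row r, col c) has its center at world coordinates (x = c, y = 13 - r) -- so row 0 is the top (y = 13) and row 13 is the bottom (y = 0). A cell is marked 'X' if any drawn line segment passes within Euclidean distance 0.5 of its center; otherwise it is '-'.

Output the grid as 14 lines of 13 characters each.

Answer: -------------
-------------
-------------
-------------
-------------
-------------
-------------
-------------
-------------
X------------
X------------
XXXXXX-------
XXXXXX-------
-------------

Derivation:
Segment 0: (4,2) -> (1,2)
Segment 1: (1,2) -> (0,2)
Segment 2: (0,2) -> (5,2)
Segment 3: (5,2) -> (5,1)
Segment 4: (5,1) -> (0,1)
Segment 5: (0,1) -> (0,4)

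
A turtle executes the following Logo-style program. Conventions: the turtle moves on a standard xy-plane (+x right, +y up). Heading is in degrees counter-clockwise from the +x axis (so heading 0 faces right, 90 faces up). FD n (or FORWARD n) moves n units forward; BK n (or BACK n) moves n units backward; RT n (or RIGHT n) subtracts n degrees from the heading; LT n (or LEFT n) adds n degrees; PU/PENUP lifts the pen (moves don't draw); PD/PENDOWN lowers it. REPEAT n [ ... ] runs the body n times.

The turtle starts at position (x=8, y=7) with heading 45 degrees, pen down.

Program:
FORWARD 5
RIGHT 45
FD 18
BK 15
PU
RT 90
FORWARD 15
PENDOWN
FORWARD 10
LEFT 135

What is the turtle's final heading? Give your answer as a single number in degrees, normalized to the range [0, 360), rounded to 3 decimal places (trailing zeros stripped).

Executing turtle program step by step:
Start: pos=(8,7), heading=45, pen down
FD 5: (8,7) -> (11.536,10.536) [heading=45, draw]
RT 45: heading 45 -> 0
FD 18: (11.536,10.536) -> (29.536,10.536) [heading=0, draw]
BK 15: (29.536,10.536) -> (14.536,10.536) [heading=0, draw]
PU: pen up
RT 90: heading 0 -> 270
FD 15: (14.536,10.536) -> (14.536,-4.464) [heading=270, move]
PD: pen down
FD 10: (14.536,-4.464) -> (14.536,-14.464) [heading=270, draw]
LT 135: heading 270 -> 45
Final: pos=(14.536,-14.464), heading=45, 4 segment(s) drawn

Answer: 45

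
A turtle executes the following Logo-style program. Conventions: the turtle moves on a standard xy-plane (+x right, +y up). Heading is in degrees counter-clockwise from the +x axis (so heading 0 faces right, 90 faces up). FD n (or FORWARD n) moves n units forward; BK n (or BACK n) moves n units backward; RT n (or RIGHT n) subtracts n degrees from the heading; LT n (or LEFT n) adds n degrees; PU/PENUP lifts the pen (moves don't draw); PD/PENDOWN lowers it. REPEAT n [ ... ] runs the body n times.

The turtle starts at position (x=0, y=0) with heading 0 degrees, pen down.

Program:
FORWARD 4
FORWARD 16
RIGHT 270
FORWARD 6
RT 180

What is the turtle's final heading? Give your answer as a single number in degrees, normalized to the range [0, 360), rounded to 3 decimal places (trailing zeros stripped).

Executing turtle program step by step:
Start: pos=(0,0), heading=0, pen down
FD 4: (0,0) -> (4,0) [heading=0, draw]
FD 16: (4,0) -> (20,0) [heading=0, draw]
RT 270: heading 0 -> 90
FD 6: (20,0) -> (20,6) [heading=90, draw]
RT 180: heading 90 -> 270
Final: pos=(20,6), heading=270, 3 segment(s) drawn

Answer: 270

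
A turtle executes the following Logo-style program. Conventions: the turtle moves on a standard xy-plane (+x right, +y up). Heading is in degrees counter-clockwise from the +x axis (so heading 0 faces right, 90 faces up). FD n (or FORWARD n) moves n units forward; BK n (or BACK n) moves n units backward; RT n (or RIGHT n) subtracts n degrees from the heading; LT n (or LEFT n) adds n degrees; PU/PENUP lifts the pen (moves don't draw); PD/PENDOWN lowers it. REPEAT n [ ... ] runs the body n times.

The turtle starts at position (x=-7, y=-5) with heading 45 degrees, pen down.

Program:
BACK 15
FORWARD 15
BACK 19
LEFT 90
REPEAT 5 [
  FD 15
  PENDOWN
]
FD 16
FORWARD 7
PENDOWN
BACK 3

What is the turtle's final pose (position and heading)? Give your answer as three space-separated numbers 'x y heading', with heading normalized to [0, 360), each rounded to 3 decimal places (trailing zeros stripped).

Executing turtle program step by step:
Start: pos=(-7,-5), heading=45, pen down
BK 15: (-7,-5) -> (-17.607,-15.607) [heading=45, draw]
FD 15: (-17.607,-15.607) -> (-7,-5) [heading=45, draw]
BK 19: (-7,-5) -> (-20.435,-18.435) [heading=45, draw]
LT 90: heading 45 -> 135
REPEAT 5 [
  -- iteration 1/5 --
  FD 15: (-20.435,-18.435) -> (-31.042,-7.828) [heading=135, draw]
  PD: pen down
  -- iteration 2/5 --
  FD 15: (-31.042,-7.828) -> (-41.648,2.778) [heading=135, draw]
  PD: pen down
  -- iteration 3/5 --
  FD 15: (-41.648,2.778) -> (-52.255,13.385) [heading=135, draw]
  PD: pen down
  -- iteration 4/5 --
  FD 15: (-52.255,13.385) -> (-62.861,23.991) [heading=135, draw]
  PD: pen down
  -- iteration 5/5 --
  FD 15: (-62.861,23.991) -> (-73.468,34.598) [heading=135, draw]
  PD: pen down
]
FD 16: (-73.468,34.598) -> (-84.782,45.912) [heading=135, draw]
FD 7: (-84.782,45.912) -> (-89.731,50.861) [heading=135, draw]
PD: pen down
BK 3: (-89.731,50.861) -> (-87.61,48.74) [heading=135, draw]
Final: pos=(-87.61,48.74), heading=135, 11 segment(s) drawn

Answer: -87.61 48.74 135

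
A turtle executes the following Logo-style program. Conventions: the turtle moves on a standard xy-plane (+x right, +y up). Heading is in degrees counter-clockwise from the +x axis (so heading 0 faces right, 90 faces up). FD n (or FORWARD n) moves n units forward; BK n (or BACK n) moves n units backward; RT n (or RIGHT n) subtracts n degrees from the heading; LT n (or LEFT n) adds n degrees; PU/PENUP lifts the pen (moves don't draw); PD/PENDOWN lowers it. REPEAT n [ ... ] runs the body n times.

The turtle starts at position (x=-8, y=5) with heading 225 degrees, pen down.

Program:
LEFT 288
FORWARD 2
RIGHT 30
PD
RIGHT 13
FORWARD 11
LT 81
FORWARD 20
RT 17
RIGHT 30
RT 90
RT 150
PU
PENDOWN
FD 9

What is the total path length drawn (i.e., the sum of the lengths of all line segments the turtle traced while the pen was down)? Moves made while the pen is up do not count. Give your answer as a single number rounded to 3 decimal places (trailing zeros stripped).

Answer: 42

Derivation:
Executing turtle program step by step:
Start: pos=(-8,5), heading=225, pen down
LT 288: heading 225 -> 153
FD 2: (-8,5) -> (-9.782,5.908) [heading=153, draw]
RT 30: heading 153 -> 123
PD: pen down
RT 13: heading 123 -> 110
FD 11: (-9.782,5.908) -> (-13.544,16.245) [heading=110, draw]
LT 81: heading 110 -> 191
FD 20: (-13.544,16.245) -> (-33.177,12.428) [heading=191, draw]
RT 17: heading 191 -> 174
RT 30: heading 174 -> 144
RT 90: heading 144 -> 54
RT 150: heading 54 -> 264
PU: pen up
PD: pen down
FD 9: (-33.177,12.428) -> (-34.118,3.478) [heading=264, draw]
Final: pos=(-34.118,3.478), heading=264, 4 segment(s) drawn

Segment lengths:
  seg 1: (-8,5) -> (-9.782,5.908), length = 2
  seg 2: (-9.782,5.908) -> (-13.544,16.245), length = 11
  seg 3: (-13.544,16.245) -> (-33.177,12.428), length = 20
  seg 4: (-33.177,12.428) -> (-34.118,3.478), length = 9
Total = 42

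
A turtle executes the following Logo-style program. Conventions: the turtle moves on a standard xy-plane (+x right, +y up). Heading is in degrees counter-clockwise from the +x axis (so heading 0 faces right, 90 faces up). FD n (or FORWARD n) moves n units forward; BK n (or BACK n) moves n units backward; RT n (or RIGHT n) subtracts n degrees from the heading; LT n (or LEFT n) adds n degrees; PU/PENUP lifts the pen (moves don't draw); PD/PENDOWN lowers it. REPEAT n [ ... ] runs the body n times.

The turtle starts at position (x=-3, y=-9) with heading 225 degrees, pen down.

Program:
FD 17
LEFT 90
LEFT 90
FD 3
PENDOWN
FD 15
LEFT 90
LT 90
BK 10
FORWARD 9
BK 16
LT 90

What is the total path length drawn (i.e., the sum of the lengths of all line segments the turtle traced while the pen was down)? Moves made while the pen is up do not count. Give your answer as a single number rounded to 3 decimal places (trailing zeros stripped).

Executing turtle program step by step:
Start: pos=(-3,-9), heading=225, pen down
FD 17: (-3,-9) -> (-15.021,-21.021) [heading=225, draw]
LT 90: heading 225 -> 315
LT 90: heading 315 -> 45
FD 3: (-15.021,-21.021) -> (-12.899,-18.899) [heading=45, draw]
PD: pen down
FD 15: (-12.899,-18.899) -> (-2.293,-8.293) [heading=45, draw]
LT 90: heading 45 -> 135
LT 90: heading 135 -> 225
BK 10: (-2.293,-8.293) -> (4.778,-1.222) [heading=225, draw]
FD 9: (4.778,-1.222) -> (-1.586,-7.586) [heading=225, draw]
BK 16: (-1.586,-7.586) -> (9.728,3.728) [heading=225, draw]
LT 90: heading 225 -> 315
Final: pos=(9.728,3.728), heading=315, 6 segment(s) drawn

Segment lengths:
  seg 1: (-3,-9) -> (-15.021,-21.021), length = 17
  seg 2: (-15.021,-21.021) -> (-12.899,-18.899), length = 3
  seg 3: (-12.899,-18.899) -> (-2.293,-8.293), length = 15
  seg 4: (-2.293,-8.293) -> (4.778,-1.222), length = 10
  seg 5: (4.778,-1.222) -> (-1.586,-7.586), length = 9
  seg 6: (-1.586,-7.586) -> (9.728,3.728), length = 16
Total = 70

Answer: 70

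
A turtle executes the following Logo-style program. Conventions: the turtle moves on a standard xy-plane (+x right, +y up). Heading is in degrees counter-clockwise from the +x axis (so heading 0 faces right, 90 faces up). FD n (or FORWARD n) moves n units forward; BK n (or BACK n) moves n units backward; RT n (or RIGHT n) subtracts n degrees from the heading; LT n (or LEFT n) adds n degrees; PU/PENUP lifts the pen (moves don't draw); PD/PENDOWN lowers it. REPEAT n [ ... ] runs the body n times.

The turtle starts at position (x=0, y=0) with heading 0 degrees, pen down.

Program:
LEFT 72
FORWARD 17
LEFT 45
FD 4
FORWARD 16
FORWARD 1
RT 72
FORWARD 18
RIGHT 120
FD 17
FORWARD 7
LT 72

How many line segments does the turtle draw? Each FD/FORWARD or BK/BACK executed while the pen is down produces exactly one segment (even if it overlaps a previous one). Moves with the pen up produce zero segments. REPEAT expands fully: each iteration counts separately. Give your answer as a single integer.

Executing turtle program step by step:
Start: pos=(0,0), heading=0, pen down
LT 72: heading 0 -> 72
FD 17: (0,0) -> (5.253,16.168) [heading=72, draw]
LT 45: heading 72 -> 117
FD 4: (5.253,16.168) -> (3.437,19.732) [heading=117, draw]
FD 16: (3.437,19.732) -> (-3.827,33.988) [heading=117, draw]
FD 1: (-3.827,33.988) -> (-4.281,34.879) [heading=117, draw]
RT 72: heading 117 -> 45
FD 18: (-4.281,34.879) -> (8.447,47.607) [heading=45, draw]
RT 120: heading 45 -> 285
FD 17: (8.447,47.607) -> (12.847,31.186) [heading=285, draw]
FD 7: (12.847,31.186) -> (14.659,24.425) [heading=285, draw]
LT 72: heading 285 -> 357
Final: pos=(14.659,24.425), heading=357, 7 segment(s) drawn
Segments drawn: 7

Answer: 7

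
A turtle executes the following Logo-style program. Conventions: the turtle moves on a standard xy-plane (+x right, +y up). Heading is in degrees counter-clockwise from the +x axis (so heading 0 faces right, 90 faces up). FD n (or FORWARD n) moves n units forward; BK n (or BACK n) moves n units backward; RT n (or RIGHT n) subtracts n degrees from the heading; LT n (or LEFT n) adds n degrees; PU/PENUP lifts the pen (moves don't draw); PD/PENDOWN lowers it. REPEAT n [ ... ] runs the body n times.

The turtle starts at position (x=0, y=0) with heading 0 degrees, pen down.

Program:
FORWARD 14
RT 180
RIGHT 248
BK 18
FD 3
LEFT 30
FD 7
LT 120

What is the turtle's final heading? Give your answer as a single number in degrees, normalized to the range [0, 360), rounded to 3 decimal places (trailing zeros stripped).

Executing turtle program step by step:
Start: pos=(0,0), heading=0, pen down
FD 14: (0,0) -> (14,0) [heading=0, draw]
RT 180: heading 0 -> 180
RT 248: heading 180 -> 292
BK 18: (14,0) -> (7.257,16.689) [heading=292, draw]
FD 3: (7.257,16.689) -> (8.381,13.908) [heading=292, draw]
LT 30: heading 292 -> 322
FD 7: (8.381,13.908) -> (13.897,9.598) [heading=322, draw]
LT 120: heading 322 -> 82
Final: pos=(13.897,9.598), heading=82, 4 segment(s) drawn

Answer: 82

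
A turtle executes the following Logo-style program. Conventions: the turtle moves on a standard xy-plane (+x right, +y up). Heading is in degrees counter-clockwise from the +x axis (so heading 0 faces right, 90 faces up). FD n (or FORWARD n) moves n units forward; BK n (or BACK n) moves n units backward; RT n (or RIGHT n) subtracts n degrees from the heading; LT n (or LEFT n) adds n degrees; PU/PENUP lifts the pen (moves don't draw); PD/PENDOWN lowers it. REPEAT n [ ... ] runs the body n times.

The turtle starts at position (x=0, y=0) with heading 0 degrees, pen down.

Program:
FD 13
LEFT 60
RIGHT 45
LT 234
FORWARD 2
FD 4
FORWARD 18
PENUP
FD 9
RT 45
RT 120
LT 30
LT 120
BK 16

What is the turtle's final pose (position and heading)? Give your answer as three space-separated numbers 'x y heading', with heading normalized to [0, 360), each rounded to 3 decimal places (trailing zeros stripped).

Executing turtle program step by step:
Start: pos=(0,0), heading=0, pen down
FD 13: (0,0) -> (13,0) [heading=0, draw]
LT 60: heading 0 -> 60
RT 45: heading 60 -> 15
LT 234: heading 15 -> 249
FD 2: (13,0) -> (12.283,-1.867) [heading=249, draw]
FD 4: (12.283,-1.867) -> (10.85,-5.601) [heading=249, draw]
FD 18: (10.85,-5.601) -> (4.399,-22.406) [heading=249, draw]
PU: pen up
FD 9: (4.399,-22.406) -> (1.174,-30.808) [heading=249, move]
RT 45: heading 249 -> 204
RT 120: heading 204 -> 84
LT 30: heading 84 -> 114
LT 120: heading 114 -> 234
BK 16: (1.174,-30.808) -> (10.578,-17.864) [heading=234, move]
Final: pos=(10.578,-17.864), heading=234, 4 segment(s) drawn

Answer: 10.578 -17.864 234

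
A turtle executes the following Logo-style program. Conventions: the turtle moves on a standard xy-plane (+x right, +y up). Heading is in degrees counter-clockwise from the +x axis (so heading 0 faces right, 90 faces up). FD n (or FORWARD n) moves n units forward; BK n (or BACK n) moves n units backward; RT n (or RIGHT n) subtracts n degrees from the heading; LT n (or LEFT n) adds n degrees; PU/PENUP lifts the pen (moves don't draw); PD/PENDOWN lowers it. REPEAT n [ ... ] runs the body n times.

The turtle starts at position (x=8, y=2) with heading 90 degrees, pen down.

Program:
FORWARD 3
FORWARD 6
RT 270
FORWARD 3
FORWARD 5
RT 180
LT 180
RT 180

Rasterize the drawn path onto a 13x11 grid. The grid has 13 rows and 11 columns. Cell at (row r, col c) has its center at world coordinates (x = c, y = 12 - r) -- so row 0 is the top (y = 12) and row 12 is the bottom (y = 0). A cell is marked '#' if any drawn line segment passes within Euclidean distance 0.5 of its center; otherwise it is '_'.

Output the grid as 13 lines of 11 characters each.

Answer: ___________
#########__
________#__
________#__
________#__
________#__
________#__
________#__
________#__
________#__
________#__
___________
___________

Derivation:
Segment 0: (8,2) -> (8,5)
Segment 1: (8,5) -> (8,11)
Segment 2: (8,11) -> (5,11)
Segment 3: (5,11) -> (0,11)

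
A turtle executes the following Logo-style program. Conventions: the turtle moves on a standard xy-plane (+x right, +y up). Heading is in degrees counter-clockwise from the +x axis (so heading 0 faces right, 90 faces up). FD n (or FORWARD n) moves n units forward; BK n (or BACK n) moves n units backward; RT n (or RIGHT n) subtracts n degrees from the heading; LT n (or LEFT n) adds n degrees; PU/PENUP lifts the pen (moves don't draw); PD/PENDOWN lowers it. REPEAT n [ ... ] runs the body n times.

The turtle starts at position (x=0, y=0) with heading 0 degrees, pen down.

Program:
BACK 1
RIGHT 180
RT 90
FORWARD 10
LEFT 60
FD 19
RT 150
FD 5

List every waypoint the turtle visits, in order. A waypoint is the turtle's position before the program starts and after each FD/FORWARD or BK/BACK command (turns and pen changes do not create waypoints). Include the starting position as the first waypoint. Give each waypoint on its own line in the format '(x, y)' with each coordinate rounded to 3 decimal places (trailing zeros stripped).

Answer: (0, 0)
(-1, 0)
(-1, 10)
(-17.454, 19.5)
(-12.454, 19.5)

Derivation:
Executing turtle program step by step:
Start: pos=(0,0), heading=0, pen down
BK 1: (0,0) -> (-1,0) [heading=0, draw]
RT 180: heading 0 -> 180
RT 90: heading 180 -> 90
FD 10: (-1,0) -> (-1,10) [heading=90, draw]
LT 60: heading 90 -> 150
FD 19: (-1,10) -> (-17.454,19.5) [heading=150, draw]
RT 150: heading 150 -> 0
FD 5: (-17.454,19.5) -> (-12.454,19.5) [heading=0, draw]
Final: pos=(-12.454,19.5), heading=0, 4 segment(s) drawn
Waypoints (5 total):
(0, 0)
(-1, 0)
(-1, 10)
(-17.454, 19.5)
(-12.454, 19.5)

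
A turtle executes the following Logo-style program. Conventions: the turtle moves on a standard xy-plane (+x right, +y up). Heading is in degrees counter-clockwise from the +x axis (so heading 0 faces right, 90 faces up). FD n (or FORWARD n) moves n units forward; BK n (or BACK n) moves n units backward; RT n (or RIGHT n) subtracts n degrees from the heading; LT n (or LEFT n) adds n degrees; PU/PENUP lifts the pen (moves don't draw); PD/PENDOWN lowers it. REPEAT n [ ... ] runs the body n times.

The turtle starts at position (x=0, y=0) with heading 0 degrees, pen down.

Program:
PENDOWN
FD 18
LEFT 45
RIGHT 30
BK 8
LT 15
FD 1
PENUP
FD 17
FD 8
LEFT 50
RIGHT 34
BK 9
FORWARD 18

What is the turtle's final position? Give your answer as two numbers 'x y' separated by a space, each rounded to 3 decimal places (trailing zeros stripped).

Answer: 39.041 17.404

Derivation:
Executing turtle program step by step:
Start: pos=(0,0), heading=0, pen down
PD: pen down
FD 18: (0,0) -> (18,0) [heading=0, draw]
LT 45: heading 0 -> 45
RT 30: heading 45 -> 15
BK 8: (18,0) -> (10.273,-2.071) [heading=15, draw]
LT 15: heading 15 -> 30
FD 1: (10.273,-2.071) -> (11.139,-1.571) [heading=30, draw]
PU: pen up
FD 17: (11.139,-1.571) -> (25.861,6.929) [heading=30, move]
FD 8: (25.861,6.929) -> (32.789,10.929) [heading=30, move]
LT 50: heading 30 -> 80
RT 34: heading 80 -> 46
BK 9: (32.789,10.929) -> (26.537,4.455) [heading=46, move]
FD 18: (26.537,4.455) -> (39.041,17.404) [heading=46, move]
Final: pos=(39.041,17.404), heading=46, 3 segment(s) drawn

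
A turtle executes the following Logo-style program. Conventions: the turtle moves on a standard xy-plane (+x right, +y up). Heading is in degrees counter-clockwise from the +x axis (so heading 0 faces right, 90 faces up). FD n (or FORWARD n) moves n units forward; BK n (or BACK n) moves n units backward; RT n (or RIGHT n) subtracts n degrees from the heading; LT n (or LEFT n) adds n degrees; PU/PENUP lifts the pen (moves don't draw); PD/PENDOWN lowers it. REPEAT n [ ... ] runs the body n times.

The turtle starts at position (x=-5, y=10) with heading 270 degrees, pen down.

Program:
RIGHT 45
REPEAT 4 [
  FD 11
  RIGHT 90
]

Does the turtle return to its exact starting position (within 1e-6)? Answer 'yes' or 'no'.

Executing turtle program step by step:
Start: pos=(-5,10), heading=270, pen down
RT 45: heading 270 -> 225
REPEAT 4 [
  -- iteration 1/4 --
  FD 11: (-5,10) -> (-12.778,2.222) [heading=225, draw]
  RT 90: heading 225 -> 135
  -- iteration 2/4 --
  FD 11: (-12.778,2.222) -> (-20.556,10) [heading=135, draw]
  RT 90: heading 135 -> 45
  -- iteration 3/4 --
  FD 11: (-20.556,10) -> (-12.778,17.778) [heading=45, draw]
  RT 90: heading 45 -> 315
  -- iteration 4/4 --
  FD 11: (-12.778,17.778) -> (-5,10) [heading=315, draw]
  RT 90: heading 315 -> 225
]
Final: pos=(-5,10), heading=225, 4 segment(s) drawn

Start position: (-5, 10)
Final position: (-5, 10)
Distance = 0; < 1e-6 -> CLOSED

Answer: yes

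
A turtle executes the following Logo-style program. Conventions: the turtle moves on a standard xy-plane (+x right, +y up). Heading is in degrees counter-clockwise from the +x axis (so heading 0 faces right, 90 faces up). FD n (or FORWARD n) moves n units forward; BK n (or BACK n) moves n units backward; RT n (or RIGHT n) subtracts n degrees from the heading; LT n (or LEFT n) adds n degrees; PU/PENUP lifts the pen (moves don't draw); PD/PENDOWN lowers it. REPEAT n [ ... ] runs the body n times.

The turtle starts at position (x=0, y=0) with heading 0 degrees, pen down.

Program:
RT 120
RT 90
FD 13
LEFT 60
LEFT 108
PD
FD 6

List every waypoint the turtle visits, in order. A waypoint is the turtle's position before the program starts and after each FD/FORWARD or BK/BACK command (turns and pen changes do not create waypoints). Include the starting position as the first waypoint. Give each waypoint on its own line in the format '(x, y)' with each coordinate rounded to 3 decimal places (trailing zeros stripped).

Executing turtle program step by step:
Start: pos=(0,0), heading=0, pen down
RT 120: heading 0 -> 240
RT 90: heading 240 -> 150
FD 13: (0,0) -> (-11.258,6.5) [heading=150, draw]
LT 60: heading 150 -> 210
LT 108: heading 210 -> 318
PD: pen down
FD 6: (-11.258,6.5) -> (-6.799,2.485) [heading=318, draw]
Final: pos=(-6.799,2.485), heading=318, 2 segment(s) drawn
Waypoints (3 total):
(0, 0)
(-11.258, 6.5)
(-6.799, 2.485)

Answer: (0, 0)
(-11.258, 6.5)
(-6.799, 2.485)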